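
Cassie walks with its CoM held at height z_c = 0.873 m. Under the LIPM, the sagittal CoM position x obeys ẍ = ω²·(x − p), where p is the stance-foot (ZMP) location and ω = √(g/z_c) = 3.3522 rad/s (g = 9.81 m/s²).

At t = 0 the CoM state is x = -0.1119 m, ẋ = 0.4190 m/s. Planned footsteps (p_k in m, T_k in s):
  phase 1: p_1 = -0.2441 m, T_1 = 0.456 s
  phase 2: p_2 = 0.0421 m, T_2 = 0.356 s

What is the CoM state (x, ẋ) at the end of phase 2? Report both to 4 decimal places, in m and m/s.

x = 1.4830, ẋ = 5.1194

phase 1: p=-0.2441, T=0.456, ωT=1.528603, cosh=2.414284, sinh=2.197446; start (x,ẋ)=(-0.111900, 0.419000) → end (x,ẋ)=(0.349733, 1.985407)
phase 2: p=0.0421, T=0.356, ωT=1.193383, cosh=1.800707, sinh=1.497514; start (x,ẋ)=(0.349733, 1.985407) → end (x,ẋ)=(1.482989, 5.119443)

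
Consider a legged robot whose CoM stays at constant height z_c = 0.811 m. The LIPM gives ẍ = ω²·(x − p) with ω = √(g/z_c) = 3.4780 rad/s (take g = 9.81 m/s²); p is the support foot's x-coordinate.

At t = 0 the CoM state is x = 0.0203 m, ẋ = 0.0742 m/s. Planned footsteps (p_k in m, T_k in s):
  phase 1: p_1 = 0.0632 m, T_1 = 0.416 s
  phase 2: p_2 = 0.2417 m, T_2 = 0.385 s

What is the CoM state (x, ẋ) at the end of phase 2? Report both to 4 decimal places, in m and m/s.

phase 1: p=0.0632, T=0.416, ωT=1.446848, cosh=2.242505, sinh=2.007194; start (x,ẋ)=(0.020300, 0.074200) → end (x,ẋ)=(0.009818, -0.133092)
phase 2: p=0.2417, T=0.385, ωT=1.339030, cosh=2.038720, sinh=1.776621; start (x,ẋ)=(0.009818, -0.133092) → end (x,ẋ)=(-0.299028, -1.704155)

x = -0.2990, ẋ = -1.7042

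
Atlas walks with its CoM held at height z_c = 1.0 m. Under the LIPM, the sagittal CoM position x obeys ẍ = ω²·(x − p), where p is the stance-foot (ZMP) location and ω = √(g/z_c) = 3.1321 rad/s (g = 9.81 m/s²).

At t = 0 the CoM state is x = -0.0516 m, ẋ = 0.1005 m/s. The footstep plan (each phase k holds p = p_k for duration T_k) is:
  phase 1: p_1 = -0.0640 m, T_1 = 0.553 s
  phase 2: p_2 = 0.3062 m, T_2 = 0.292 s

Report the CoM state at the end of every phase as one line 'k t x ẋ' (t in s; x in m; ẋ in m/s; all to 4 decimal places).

1 0.5530 0.0600 0.3992
2 0.8450 0.0832 -0.2296

phase 1: p=-0.0640, T=0.553, ωT=1.732051, cosh=2.914579, sinh=2.737658; start (x,ẋ)=(-0.051600, 0.100500) → end (x,ẋ)=(0.059984, 0.399240)
phase 2: p=0.3062, T=0.292, ωT=0.914573, cosh=1.448199, sinh=1.047511; start (x,ẋ)=(0.059984, 0.399240) → end (x,ẋ)=(0.083154, -0.229632)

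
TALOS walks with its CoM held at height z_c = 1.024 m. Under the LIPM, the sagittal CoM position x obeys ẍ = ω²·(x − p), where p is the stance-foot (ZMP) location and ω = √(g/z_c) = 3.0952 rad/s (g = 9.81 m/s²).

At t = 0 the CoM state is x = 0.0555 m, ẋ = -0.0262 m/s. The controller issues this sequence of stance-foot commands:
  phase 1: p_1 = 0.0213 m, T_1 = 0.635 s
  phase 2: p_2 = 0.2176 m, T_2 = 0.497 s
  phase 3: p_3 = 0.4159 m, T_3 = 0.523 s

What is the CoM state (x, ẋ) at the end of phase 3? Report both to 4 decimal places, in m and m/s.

phase 1: p=0.0213, T=0.635, ωT=1.965452, cosh=3.639115, sinh=3.499023; start (x,ẋ)=(0.055500, -0.026200) → end (x,ẋ)=(0.116140, 0.275047)
phase 2: p=0.2176, T=0.497, ωT=1.538314, cosh=2.435739, sinh=2.220996; start (x,ẋ)=(0.116140, 0.275047) → end (x,ẋ)=(0.167832, -0.027540)
phase 3: p=0.4159, T=0.523, ωT=1.618790, cosh=2.622558, sinh=2.424420; start (x,ẋ)=(0.167832, -0.027540) → end (x,ẋ)=(-0.256244, -1.933743)

x = -0.2562, ẋ = -1.9337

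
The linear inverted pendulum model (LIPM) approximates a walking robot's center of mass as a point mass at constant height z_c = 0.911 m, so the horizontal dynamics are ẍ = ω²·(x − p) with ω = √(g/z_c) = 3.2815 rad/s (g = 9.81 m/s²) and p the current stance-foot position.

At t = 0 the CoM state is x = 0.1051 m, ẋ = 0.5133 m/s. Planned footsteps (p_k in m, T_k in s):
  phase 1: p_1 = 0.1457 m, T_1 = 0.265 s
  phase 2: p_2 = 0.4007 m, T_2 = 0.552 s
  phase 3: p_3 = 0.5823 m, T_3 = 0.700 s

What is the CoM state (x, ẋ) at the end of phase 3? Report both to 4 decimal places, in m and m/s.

x = 0.3169, ẋ = -0.7928

phase 1: p=0.1457, T=0.265, ωT=0.869598, cosh=1.402535, sinh=0.983415; start (x,ẋ)=(0.105100, 0.513300) → end (x,ẋ)=(0.242585, 0.588902)
phase 2: p=0.4007, T=0.552, ωT=1.811388, cosh=3.141181, sinh=2.977754; start (x,ẋ)=(0.242585, 0.588902) → end (x,ẋ)=(0.438424, 0.304829)
phase 3: p=0.5823, T=0.700, ωT=2.297050, cosh=5.022679, sinh=4.922123; start (x,ẋ)=(0.438424, 0.304829) → end (x,ẋ)=(0.316889, -0.792818)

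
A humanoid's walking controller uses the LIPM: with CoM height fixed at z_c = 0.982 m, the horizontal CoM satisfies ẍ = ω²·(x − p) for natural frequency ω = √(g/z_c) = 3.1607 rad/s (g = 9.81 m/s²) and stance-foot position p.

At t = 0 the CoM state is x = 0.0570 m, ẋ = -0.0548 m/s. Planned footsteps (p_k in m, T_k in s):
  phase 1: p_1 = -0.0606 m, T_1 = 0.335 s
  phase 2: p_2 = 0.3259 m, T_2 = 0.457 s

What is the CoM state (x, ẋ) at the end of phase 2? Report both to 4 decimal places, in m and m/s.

phase 1: p=-0.0606, T=0.335, ωT=1.058834, cosh=1.614934, sinh=1.268075; start (x,ẋ)=(0.057000, -0.054800) → end (x,ẋ)=(0.107330, 0.382843)
phase 2: p=0.3259, T=0.457, ωT=1.444440, cosh=2.237678, sinh=2.001799; start (x,ẋ)=(0.107330, 0.382843) → end (x,ẋ)=(0.079282, -0.526230)

x = 0.0793, ẋ = -0.5262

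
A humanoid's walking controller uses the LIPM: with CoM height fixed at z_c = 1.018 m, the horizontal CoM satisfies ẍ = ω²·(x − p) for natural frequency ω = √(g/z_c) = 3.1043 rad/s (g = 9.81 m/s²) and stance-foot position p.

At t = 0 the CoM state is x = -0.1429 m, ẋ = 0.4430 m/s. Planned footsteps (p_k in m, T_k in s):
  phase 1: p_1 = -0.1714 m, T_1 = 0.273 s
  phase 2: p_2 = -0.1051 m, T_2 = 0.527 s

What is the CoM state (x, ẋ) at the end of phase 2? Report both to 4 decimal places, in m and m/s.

x = 0.7392, ẋ = 2.6906

phase 1: p=-0.1714, T=0.273, ωT=0.847474, cosh=1.381120, sinh=0.952624; start (x,ẋ)=(-0.142900, 0.443000) → end (x,ẋ)=(0.003906, 0.696117)
phase 2: p=-0.1051, T=0.527, ωT=1.635966, cosh=2.664590, sinh=2.469826; start (x,ẋ)=(0.003906, 0.696117) → end (x,ẋ)=(0.739198, 2.690628)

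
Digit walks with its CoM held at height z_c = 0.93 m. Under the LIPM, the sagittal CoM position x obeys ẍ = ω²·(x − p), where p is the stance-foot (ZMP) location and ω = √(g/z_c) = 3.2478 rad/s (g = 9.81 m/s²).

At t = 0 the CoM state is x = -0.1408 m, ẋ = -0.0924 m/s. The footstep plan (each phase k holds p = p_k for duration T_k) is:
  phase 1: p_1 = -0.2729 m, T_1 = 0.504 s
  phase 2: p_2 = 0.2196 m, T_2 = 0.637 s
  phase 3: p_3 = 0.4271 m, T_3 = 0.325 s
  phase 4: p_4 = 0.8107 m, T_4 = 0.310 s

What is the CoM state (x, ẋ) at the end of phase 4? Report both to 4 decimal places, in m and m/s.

phase 1: p=-0.2729, T=0.504, ωT=1.636891, cosh=2.666876, sinh=2.472292; start (x,ẋ)=(-0.140800, -0.092400) → end (x,ẋ)=(0.009058, 0.814279)
phase 2: p=0.2196, T=0.637, ωT=2.068849, cosh=4.021017, sinh=3.894686; start (x,ẋ)=(0.009058, 0.814279) → end (x,ẋ)=(0.349469, 0.611044)
phase 3: p=0.4271, T=0.325, ωT=1.055535, cosh=1.610759, sinh=1.262753; start (x,ẋ)=(0.349469, 0.611044) → end (x,ẋ)=(0.539631, 0.665869)
phase 4: p=0.8107, T=0.310, ωT=1.006818, cosh=1.551129, sinh=1.185749; start (x,ẋ)=(0.539631, 0.665869) → end (x,ẋ)=(0.633342, -0.011057)

x = 0.6333, ẋ = -0.0111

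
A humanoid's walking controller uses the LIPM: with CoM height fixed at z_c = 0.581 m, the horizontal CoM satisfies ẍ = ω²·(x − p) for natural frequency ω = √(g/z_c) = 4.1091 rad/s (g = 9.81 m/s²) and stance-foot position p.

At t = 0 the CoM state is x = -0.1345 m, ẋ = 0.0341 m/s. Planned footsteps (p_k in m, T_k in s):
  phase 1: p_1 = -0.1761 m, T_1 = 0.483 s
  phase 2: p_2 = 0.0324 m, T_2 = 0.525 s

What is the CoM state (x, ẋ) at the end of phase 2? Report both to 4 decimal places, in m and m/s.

x = 0.6891, ẋ = 2.7953

phase 1: p=-0.1761, T=0.483, ωT=1.984695, cosh=3.707126, sinh=3.569704; start (x,ẋ)=(-0.134500, 0.034100) → end (x,ẋ)=(0.007740, 0.736613)
phase 2: p=0.0324, T=0.525, ωT=2.157278, cosh=4.381601, sinh=4.265962; start (x,ẋ)=(0.007740, 0.736613) → end (x,ẋ)=(0.689083, 2.795276)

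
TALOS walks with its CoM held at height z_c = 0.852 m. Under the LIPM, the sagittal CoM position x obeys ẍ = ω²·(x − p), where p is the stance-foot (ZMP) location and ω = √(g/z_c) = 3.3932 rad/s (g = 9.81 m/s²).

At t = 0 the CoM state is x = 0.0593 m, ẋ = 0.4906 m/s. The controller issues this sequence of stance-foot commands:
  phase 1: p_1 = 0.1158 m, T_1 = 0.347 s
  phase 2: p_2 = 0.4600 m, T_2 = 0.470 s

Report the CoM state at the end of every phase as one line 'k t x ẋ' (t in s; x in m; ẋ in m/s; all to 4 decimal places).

1 0.3470 0.2278 0.5902
2 0.8170 0.2752 -0.3473

phase 1: p=0.1158, T=0.347, ωT=1.177440, cosh=1.777061, sinh=1.468994; start (x,ẋ)=(0.059300, 0.490600) → end (x,ẋ)=(0.227788, 0.590197)
phase 2: p=0.4600, T=0.470, ωT=1.594804, cosh=2.565156, sinh=2.362207; start (x,ẋ)=(0.227788, 0.590197) → end (x,ẋ)=(0.275211, -0.347335)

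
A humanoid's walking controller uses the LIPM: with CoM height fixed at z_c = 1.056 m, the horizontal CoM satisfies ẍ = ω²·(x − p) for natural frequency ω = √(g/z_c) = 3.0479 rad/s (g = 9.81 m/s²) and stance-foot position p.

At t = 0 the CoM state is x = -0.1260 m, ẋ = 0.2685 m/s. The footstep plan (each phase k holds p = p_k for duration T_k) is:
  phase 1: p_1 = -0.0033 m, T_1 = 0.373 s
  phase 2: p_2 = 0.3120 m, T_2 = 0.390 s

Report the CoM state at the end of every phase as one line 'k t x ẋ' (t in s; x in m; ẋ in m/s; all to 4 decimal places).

1 0.3730 -0.0910 -0.0613
2 0.7630 -0.4409 -1.9392

phase 1: p=-0.0033, T=0.373, ωT=1.136867, cosh=1.718905, sinh=1.398082; start (x,ẋ)=(-0.126000, 0.268500) → end (x,ẋ)=(-0.091048, -0.061325)
phase 2: p=0.3120, T=0.390, ωT=1.188681, cosh=1.793686, sinh=1.489063; start (x,ẋ)=(-0.091048, -0.061325) → end (x,ẋ)=(-0.440902, -1.939236)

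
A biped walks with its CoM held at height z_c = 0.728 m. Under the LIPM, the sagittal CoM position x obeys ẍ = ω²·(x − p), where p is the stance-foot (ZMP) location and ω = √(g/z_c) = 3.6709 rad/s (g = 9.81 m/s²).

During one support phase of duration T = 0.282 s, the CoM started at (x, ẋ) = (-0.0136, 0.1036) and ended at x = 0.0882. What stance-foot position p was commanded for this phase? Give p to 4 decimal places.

p = -0.1282

ωT = 3.6709·0.282 = 1.035194; cosh(ωT) = 1.585405, sinh(ωT) = 1.230247
x(T) = p + (x₀−p)·cosh(ωT) + (ẋ₀/ω)·sinh(ωT) ⇒ p·(1 − cosh) = x(T) − x₀·cosh − (ẋ₀/ω)·sinh
numerator   = 0.0882 − (-0.0136)·1.585405 − (0.1036/3.6709)·1.230247 = 0.075042
denominator = 1 − 1.585405 = -0.585405
p = 0.075042 / -0.585405 = -0.1282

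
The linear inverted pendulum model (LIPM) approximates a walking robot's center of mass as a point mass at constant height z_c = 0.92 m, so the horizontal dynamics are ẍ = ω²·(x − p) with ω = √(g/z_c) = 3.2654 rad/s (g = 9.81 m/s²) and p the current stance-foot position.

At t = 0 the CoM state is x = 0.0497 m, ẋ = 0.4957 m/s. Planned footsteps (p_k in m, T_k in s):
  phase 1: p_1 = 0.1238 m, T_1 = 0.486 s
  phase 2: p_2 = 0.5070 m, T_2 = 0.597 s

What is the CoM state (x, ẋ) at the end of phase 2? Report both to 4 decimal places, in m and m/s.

x = 0.4648, ẋ = 0.0619

phase 1: p=0.1238, T=0.486, ωT=1.586984, cosh=2.546762, sinh=2.342221; start (x,ẋ)=(0.049700, 0.495700) → end (x,ẋ)=(0.290643, 0.695692)
phase 2: p=0.5070, T=0.597, ωT=1.949444, cosh=3.583566, sinh=3.441213; start (x,ẋ)=(0.290643, 0.695692) → end (x,ẋ)=(0.464819, 0.061867)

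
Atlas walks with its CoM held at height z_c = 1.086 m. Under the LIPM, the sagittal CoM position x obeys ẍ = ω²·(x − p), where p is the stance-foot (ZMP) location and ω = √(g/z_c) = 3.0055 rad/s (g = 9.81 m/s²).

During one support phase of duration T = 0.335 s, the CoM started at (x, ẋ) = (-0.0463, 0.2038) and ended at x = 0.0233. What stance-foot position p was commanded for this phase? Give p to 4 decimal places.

p = -0.0267

ωT = 3.0055·0.335 = 1.006843; cosh(ωT) = 1.551158, sinh(ωT) = 1.185787
x(T) = p + (x₀−p)·cosh(ωT) + (ẋ₀/ω)·sinh(ωT) ⇒ p·(1 − cosh) = x(T) − x₀·cosh − (ẋ₀/ω)·sinh
numerator   = 0.0233 − (-0.0463)·1.551158 − (0.2038/3.0055)·1.185787 = 0.014712
denominator = 1 − 1.551158 = -0.551158
p = 0.014712 / -0.551158 = -0.0267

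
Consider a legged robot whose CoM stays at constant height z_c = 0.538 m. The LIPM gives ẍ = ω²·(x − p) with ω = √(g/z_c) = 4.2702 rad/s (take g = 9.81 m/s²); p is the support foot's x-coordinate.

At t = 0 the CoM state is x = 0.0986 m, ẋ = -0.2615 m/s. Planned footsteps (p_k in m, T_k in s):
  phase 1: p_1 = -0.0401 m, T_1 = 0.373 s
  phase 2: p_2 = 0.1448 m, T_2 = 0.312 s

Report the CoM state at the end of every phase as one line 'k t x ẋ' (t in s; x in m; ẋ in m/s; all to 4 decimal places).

phase 1: p=-0.0401, T=0.373, ωT=1.592785, cosh=2.560391, sinh=2.357032; start (x,ẋ)=(0.098600, -0.261500) → end (x,ẋ)=(0.170685, 0.726473)
phase 2: p=0.1448, T=0.312, ωT=1.332302, cosh=2.026814, sinh=1.762945; start (x,ẋ)=(0.170685, 0.726473) → end (x,ẋ)=(0.497188, 1.667295)

1 0.3730 0.1707 0.7265
2 0.6850 0.4972 1.6673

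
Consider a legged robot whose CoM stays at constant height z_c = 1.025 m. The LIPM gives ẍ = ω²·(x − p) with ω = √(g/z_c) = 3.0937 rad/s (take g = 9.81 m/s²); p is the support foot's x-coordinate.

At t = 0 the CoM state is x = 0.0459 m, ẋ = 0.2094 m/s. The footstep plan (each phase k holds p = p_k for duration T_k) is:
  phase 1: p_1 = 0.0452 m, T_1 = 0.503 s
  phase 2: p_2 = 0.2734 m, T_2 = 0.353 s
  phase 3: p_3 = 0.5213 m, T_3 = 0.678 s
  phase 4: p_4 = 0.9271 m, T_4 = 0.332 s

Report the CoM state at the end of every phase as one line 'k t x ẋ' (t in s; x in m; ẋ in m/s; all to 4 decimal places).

phase 1: p=0.0452, T=0.503, ωT=1.556131, cosh=2.475698, sinh=2.264747; start (x,ẋ)=(0.045900, 0.209400) → end (x,ẋ)=(0.200225, 0.523316)
phase 2: p=0.2734, T=0.353, ωT=1.092076, cosh=1.657987, sinh=1.322468; start (x,ẋ)=(0.200225, 0.523316) → end (x,ẋ)=(0.375778, 0.568267)
phase 3: p=0.5213, T=0.678, ωT=2.097529, cosh=4.134386, sinh=4.011627; start (x,ẋ)=(0.375778, 0.568267) → end (x,ẋ)=(0.656534, 0.543400)
phase 4: p=0.9271, T=0.332, ωT=1.027108, cosh=1.575509, sinh=1.217469; start (x,ẋ)=(0.656534, 0.543400) → end (x,ẋ)=(0.714666, -0.162951)

1 0.5030 0.2002 0.5233
2 0.8560 0.3758 0.5683
3 1.5340 0.6565 0.5434
4 1.8660 0.7147 -0.1630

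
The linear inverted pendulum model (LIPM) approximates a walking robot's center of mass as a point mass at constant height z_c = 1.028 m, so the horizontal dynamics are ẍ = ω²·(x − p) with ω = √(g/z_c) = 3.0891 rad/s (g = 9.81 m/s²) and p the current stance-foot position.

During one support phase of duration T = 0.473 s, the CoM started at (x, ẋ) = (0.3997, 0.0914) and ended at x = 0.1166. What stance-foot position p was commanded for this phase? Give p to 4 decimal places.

ωT = 3.0891·0.473 = 1.461144; cosh(ωT) = 2.271430, sinh(ωT) = 2.039459
x(T) = p + (x₀−p)·cosh(ωT) + (ẋ₀/ω)·sinh(ωT) ⇒ p·(1 − cosh) = x(T) − x₀·cosh − (ẋ₀/ω)·sinh
numerator   = 0.1166 − (0.3997)·2.271430 − (0.0914/3.0891)·2.039459 = -0.851634
denominator = 1 − 2.271430 = -1.271430
p = -0.851634 / -1.271430 = 0.6698

p = 0.6698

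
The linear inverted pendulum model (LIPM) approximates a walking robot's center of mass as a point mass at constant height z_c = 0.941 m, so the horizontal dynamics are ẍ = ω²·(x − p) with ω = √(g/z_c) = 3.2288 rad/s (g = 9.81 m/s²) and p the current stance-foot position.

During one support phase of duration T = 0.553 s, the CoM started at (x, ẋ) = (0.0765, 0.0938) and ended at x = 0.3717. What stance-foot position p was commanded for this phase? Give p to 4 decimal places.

ωT = 3.2288·0.553 = 1.785526; cosh(ωT) = 3.065213, sinh(ωT) = 2.897505
x(T) = p + (x₀−p)·cosh(ωT) + (ẋ₀/ω)·sinh(ωT) ⇒ p·(1 − cosh) = x(T) − x₀·cosh − (ẋ₀/ω)·sinh
numerator   = 0.3717 − (0.0765)·3.065213 − (0.0938/3.2288)·2.897505 = 0.053036
denominator = 1 − 3.065213 = -2.065213
p = 0.053036 / -2.065213 = -0.0257

p = -0.0257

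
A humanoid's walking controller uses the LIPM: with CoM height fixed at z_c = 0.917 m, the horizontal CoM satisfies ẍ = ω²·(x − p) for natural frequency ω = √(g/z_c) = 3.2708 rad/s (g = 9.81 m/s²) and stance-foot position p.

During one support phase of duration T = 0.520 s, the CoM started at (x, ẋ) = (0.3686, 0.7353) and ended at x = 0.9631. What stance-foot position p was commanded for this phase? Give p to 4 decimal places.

p = 0.3690

ωT = 3.2708·0.520 = 1.700816; cosh(ωT) = 2.830475, sinh(ωT) = 2.647941
x(T) = p + (x₀−p)·cosh(ωT) + (ẋ₀/ω)·sinh(ωT) ⇒ p·(1 − cosh) = x(T) − x₀·cosh − (ẋ₀/ω)·sinh
numerator   = 0.9631 − (0.3686)·2.830475 − (0.7353/3.2708)·2.647941 = -0.675490
denominator = 1 − 2.830475 = -1.830475
p = -0.675490 / -1.830475 = 0.3690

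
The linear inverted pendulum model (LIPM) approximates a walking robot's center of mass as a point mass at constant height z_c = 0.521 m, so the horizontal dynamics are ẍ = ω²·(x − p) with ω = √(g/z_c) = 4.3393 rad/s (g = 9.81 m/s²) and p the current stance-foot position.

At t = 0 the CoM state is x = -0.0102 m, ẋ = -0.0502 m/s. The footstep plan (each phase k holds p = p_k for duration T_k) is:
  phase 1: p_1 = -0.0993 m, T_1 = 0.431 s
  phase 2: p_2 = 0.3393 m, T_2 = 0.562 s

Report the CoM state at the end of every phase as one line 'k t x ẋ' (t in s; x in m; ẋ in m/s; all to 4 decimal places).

phase 1: p=-0.0993, T=0.431, ωT=1.870238, cosh=3.321965, sinh=3.167878; start (x,ẋ)=(-0.010200, -0.050200) → end (x,ẋ)=(0.160039, 1.058039)
phase 2: p=0.3393, T=0.562, ωT=2.438687, cosh=5.772629, sinh=5.685353; start (x,ẋ)=(0.160039, 1.058039) → end (x,ẋ)=(0.690736, 1.685214)

1 0.4310 0.1600 1.0580
2 0.9930 0.6907 1.6852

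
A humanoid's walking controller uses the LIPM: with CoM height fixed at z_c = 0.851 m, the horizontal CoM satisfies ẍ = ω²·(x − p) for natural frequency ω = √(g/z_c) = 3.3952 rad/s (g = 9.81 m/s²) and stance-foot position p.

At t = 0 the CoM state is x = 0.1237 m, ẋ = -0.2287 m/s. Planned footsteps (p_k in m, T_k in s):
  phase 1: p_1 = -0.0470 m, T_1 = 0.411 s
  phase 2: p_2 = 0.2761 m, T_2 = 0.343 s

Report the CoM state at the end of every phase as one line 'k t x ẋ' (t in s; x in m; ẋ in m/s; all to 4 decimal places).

phase 1: p=-0.0470, T=0.411, ωT=1.395427, cosh=2.142213, sinh=1.894486; start (x,ẋ)=(0.123700, -0.228700) → end (x,ẋ)=(0.191064, 0.608045)
phase 2: p=0.2761, T=0.343, ωT=1.164554, cosh=1.758277, sinh=1.446215; start (x,ẋ)=(0.191064, 0.608045) → end (x,ẋ)=(0.385585, 0.651567)

1 0.4110 0.1911 0.6080
2 0.7540 0.3856 0.6516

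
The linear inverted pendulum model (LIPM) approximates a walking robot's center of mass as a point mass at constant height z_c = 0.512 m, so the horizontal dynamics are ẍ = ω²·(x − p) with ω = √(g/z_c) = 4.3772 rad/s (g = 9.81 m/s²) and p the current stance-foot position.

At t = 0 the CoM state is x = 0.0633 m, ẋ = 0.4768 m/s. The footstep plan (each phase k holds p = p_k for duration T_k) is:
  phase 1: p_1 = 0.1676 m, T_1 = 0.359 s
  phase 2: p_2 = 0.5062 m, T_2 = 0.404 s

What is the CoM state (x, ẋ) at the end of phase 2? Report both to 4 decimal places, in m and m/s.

phase 1: p=0.1676, T=0.359, ωT=1.571415, cosh=2.510602, sinh=2.302851; start (x,ẋ)=(0.063300, 0.476800) → end (x,ẋ)=(0.156589, 0.145707)
phase 2: p=0.5062, T=0.404, ωT=1.768389, cosh=3.016005, sinh=2.845397; start (x,ẋ)=(0.156589, 0.145707) → end (x,ẋ)=(-0.453511, -3.914903)

x = -0.4535, ẋ = -3.9149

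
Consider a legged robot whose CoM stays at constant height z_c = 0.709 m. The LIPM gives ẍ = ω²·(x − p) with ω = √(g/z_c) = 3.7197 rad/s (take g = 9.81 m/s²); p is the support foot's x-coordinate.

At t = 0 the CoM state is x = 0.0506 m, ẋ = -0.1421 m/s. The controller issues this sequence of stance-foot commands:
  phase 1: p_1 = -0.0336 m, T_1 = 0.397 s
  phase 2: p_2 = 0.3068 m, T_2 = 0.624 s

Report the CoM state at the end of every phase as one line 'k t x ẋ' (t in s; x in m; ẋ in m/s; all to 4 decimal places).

phase 1: p=-0.0336, T=0.397, ωT=1.476721, cosh=2.303475, sinh=2.075090; start (x,ẋ)=(0.050600, -0.142100) → end (x,ẋ)=(0.081080, 0.322592)
phase 2: p=0.3068, T=0.624, ωT=2.321093, cosh=5.142483, sinh=5.044317; start (x,ẋ)=(0.081080, 0.322592) → end (x,ẋ)=(-0.416492, -2.576340)

1 0.3970 0.0811 0.3226
2 1.0210 -0.4165 -2.5763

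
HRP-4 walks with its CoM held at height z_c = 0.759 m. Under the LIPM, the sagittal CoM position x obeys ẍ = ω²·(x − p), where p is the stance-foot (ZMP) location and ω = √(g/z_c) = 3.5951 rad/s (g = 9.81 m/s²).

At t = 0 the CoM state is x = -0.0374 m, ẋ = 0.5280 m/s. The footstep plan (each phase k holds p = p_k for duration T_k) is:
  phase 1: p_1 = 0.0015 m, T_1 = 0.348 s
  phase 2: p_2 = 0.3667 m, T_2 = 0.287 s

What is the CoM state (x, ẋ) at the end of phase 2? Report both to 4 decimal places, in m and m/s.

phase 1: p=0.0015, T=0.348, ωT=1.251095, cosh=1.890179, sinh=1.603987; start (x,ẋ)=(-0.037400, 0.528000) → end (x,ẋ)=(0.163544, 0.773698)
phase 2: p=0.3667, T=0.287, ωT=1.031794, cosh=1.581231, sinh=1.224864; start (x,ẋ)=(0.163544, 0.773698) → end (x,ẋ)=(0.309065, 0.328797)

x = 0.3091, ẋ = 0.3288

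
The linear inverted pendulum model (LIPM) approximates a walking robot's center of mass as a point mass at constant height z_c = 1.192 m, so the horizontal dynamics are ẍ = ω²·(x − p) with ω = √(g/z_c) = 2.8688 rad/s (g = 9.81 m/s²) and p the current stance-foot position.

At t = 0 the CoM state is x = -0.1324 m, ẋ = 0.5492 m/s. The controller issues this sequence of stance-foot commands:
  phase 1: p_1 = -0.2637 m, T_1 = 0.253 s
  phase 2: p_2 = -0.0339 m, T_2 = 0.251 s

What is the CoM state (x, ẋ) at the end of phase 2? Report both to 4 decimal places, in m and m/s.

phase 1: p=-0.2637, T=0.253, ωT=0.725806, cosh=1.275165, sinh=0.791231; start (x,ẋ)=(-0.132400, 0.549200) → end (x,ẋ)=(0.055202, 0.998357)
phase 2: p=-0.0339, T=0.251, ωT=0.720069, cosh=1.270647, sinh=0.783928; start (x,ẋ)=(0.055202, 0.998357) → end (x,ẋ)=(0.352128, 1.468942)

x = 0.3521, ẋ = 1.4689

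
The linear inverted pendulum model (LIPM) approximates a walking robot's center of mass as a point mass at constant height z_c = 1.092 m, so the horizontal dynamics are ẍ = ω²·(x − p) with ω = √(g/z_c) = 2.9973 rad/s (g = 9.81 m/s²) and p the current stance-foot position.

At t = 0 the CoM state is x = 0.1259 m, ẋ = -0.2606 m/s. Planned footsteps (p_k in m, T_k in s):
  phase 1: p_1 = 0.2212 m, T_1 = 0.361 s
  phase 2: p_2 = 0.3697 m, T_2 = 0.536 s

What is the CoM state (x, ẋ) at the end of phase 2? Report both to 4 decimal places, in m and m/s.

x = -1.3561, ẋ = -5.0819

phase 1: p=0.2212, T=0.361, ωT=1.082025, cosh=1.644779, sinh=1.305871; start (x,ẋ)=(0.125900, -0.260600) → end (x,ẋ)=(-0.049086, -0.801642)
phase 2: p=0.3697, T=0.536, ωT=1.606553, cosh=2.593087, sinh=2.392509; start (x,ẋ)=(-0.049086, -0.801642) → end (x,ẋ)=(-1.356136, -5.081870)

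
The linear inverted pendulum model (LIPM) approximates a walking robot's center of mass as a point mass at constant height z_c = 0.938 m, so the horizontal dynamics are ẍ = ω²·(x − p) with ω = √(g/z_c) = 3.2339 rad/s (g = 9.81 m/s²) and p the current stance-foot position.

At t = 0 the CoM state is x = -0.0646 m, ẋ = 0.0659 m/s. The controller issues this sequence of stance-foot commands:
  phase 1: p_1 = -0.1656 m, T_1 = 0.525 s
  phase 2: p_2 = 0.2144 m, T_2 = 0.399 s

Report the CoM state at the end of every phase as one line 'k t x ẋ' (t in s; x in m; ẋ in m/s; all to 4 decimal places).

1 0.5250 0.1733 1.0481
2 0.9240 0.6783 1.8251

phase 1: p=-0.1656, T=0.525, ωT=1.697798, cosh=2.822495, sinh=2.639409; start (x,ẋ)=(-0.064600, 0.065900) → end (x,ẋ)=(0.173258, 1.048096)
phase 2: p=0.2144, T=0.399, ωT=1.290326, cosh=1.954576, sinh=1.679395; start (x,ẋ)=(0.173258, 1.048096) → end (x,ẋ)=(0.678271, 1.825140)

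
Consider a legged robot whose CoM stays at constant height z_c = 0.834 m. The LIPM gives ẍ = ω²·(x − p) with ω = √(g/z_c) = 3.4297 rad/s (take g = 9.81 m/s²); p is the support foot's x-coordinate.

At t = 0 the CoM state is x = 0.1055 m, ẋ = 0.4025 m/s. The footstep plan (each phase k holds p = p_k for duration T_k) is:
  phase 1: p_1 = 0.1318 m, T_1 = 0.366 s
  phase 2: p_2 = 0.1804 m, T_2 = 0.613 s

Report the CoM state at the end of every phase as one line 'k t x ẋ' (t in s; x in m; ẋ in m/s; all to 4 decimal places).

1 0.3660 0.2711 0.6181
2 0.9790 1.2837 3.8215

phase 1: p=0.1318, T=0.366, ωT=1.255270, cosh=1.896893, sinh=1.611894; start (x,ẋ)=(0.105500, 0.402500) → end (x,ẋ)=(0.271079, 0.618105)
phase 2: p=0.1804, T=0.613, ωT=2.102406, cosh=4.154002, sinh=4.031840; start (x,ẋ)=(0.271079, 0.618105) → end (x,ẋ)=(1.283704, 3.821518)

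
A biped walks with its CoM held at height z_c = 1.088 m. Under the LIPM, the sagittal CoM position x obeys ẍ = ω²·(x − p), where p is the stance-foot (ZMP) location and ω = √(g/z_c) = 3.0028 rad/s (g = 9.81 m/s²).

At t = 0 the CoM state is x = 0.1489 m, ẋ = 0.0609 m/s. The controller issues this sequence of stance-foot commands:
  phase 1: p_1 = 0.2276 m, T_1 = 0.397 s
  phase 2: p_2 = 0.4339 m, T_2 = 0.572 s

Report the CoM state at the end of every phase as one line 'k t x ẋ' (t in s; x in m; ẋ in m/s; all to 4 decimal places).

phase 1: p=0.2276, T=0.397, ωT=1.192112, cosh=1.798805, sinh=1.495225; start (x,ẋ)=(0.148900, 0.060900) → end (x,ẋ)=(0.116359, -0.243805)
phase 2: p=0.4339, T=0.572, ωT=1.717602, cosh=2.875323, sinh=2.695827; start (x,ẋ)=(0.116359, -0.243805) → end (x,ẋ)=(-0.698015, -3.271523)

1 0.3970 0.1164 -0.2438
2 0.9690 -0.6980 -3.2715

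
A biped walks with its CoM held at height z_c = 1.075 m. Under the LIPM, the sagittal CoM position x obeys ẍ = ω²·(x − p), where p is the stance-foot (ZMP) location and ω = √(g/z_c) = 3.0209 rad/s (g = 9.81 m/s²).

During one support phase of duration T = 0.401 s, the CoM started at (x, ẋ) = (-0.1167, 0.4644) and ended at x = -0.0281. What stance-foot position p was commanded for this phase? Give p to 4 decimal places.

ωT = 3.0209·0.401 = 1.211381; cosh(ωT) = 1.827952, sinh(ωT) = 1.530166
x(T) = p + (x₀−p)·cosh(ωT) + (ẋ₀/ω)·sinh(ωT) ⇒ p·(1 − cosh) = x(T) − x₀·cosh − (ẋ₀/ω)·sinh
numerator   = -0.0281 − (-0.1167)·1.827952 − (0.4644/3.0209)·1.530166 = -0.050009
denominator = 1 − 1.827952 = -0.827952
p = -0.050009 / -0.827952 = 0.0604

p = 0.0604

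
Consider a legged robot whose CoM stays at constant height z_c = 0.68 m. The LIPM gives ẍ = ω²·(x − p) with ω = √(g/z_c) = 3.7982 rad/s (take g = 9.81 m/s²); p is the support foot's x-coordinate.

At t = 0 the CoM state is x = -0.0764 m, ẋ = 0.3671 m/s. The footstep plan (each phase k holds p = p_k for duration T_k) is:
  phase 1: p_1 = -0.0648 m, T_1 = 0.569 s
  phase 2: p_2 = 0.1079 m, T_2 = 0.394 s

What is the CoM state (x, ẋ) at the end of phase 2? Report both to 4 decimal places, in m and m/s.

phase 1: p=-0.0648, T=0.569, ωT=2.161176, cosh=4.398264, sinh=4.283075; start (x,ẋ)=(-0.076400, 0.367100) → end (x,ẋ)=(0.298144, 1.425894)
phase 2: p=0.1079, T=0.394, ωT=1.496491, cosh=2.344952, sinh=2.121037; start (x,ẋ)=(0.298144, 1.425894) → end (x,ẋ)=(1.350278, 4.876281)

x = 1.3503, ẋ = 4.8763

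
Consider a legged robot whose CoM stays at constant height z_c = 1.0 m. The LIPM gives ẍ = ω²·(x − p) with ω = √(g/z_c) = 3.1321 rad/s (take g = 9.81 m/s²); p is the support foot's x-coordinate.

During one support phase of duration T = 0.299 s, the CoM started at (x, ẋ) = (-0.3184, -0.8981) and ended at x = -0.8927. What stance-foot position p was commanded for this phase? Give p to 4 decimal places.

p = 0.2431

ωT = 3.1321·0.299 = 0.936498; cosh(ωT) = 1.471515, sinh(ωT) = 1.079517
x(T) = p + (x₀−p)·cosh(ωT) + (ẋ₀/ω)·sinh(ωT) ⇒ p·(1 − cosh) = x(T) − x₀·cosh − (ẋ₀/ω)·sinh
numerator   = -0.8927 − (-0.3184)·1.471515 − (-0.8981/3.1321)·1.079517 = -0.114628
denominator = 1 − 1.471515 = -0.471515
p = -0.114628 / -0.471515 = 0.2431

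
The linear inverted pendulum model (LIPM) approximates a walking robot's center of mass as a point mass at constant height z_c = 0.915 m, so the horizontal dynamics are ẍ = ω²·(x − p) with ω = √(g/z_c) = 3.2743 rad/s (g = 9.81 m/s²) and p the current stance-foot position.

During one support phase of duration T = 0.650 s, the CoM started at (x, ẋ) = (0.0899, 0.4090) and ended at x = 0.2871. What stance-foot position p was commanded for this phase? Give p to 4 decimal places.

p = 0.1881

ωT = 3.2743·0.650 = 2.128295; cosh(ωT) = 4.259786, sinh(ωT) = 4.140746
x(T) = p + (x₀−p)·cosh(ωT) + (ẋ₀/ω)·sinh(ωT) ⇒ p·(1 − cosh) = x(T) − x₀·cosh − (ẋ₀/ω)·sinh
numerator   = 0.2871 − (0.0899)·4.259786 − (0.4090/3.2743)·4.140746 = -0.613084
denominator = 1 − 4.259786 = -3.259786
p = -0.613084 / -3.259786 = 0.1881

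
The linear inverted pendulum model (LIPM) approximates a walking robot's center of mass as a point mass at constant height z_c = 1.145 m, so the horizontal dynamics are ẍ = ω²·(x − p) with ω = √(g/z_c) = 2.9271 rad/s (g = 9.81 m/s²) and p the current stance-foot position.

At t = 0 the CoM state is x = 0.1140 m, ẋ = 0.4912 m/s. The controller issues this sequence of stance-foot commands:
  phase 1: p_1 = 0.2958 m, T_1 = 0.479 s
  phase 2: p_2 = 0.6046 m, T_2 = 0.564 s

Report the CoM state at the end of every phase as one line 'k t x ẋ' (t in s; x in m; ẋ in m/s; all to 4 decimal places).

phase 1: p=0.2958, T=0.479, ωT=1.402081, cosh=2.154866, sinh=1.908781; start (x,ẋ)=(0.114000, 0.491200) → end (x,ẋ)=(0.224360, 0.042718)
phase 2: p=0.6046, T=0.564, ωT=1.650884, cosh=2.701734, sinh=2.509853; start (x,ẋ)=(0.224360, 0.042718) → end (x,ẋ)=(-0.386078, -2.678054)

1 0.4790 0.2244 0.0427
2 1.0430 -0.3861 -2.6781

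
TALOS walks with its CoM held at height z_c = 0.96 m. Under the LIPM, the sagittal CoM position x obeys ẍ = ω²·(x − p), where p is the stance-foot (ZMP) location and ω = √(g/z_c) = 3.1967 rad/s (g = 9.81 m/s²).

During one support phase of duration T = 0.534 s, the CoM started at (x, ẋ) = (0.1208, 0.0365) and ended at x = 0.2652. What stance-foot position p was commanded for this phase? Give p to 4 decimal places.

p = 0.0591

ωT = 3.1967·0.534 = 1.707038; cosh(ωT) = 2.847005, sinh(ωT) = 2.665603
x(T) = p + (x₀−p)·cosh(ωT) + (ẋ₀/ω)·sinh(ωT) ⇒ p·(1 − cosh) = x(T) − x₀·cosh − (ẋ₀/ω)·sinh
numerator   = 0.2652 − (0.1208)·2.847005 − (0.0365/3.1967)·2.665603 = -0.109154
denominator = 1 − 2.847005 = -1.847005
p = -0.109154 / -1.847005 = 0.0591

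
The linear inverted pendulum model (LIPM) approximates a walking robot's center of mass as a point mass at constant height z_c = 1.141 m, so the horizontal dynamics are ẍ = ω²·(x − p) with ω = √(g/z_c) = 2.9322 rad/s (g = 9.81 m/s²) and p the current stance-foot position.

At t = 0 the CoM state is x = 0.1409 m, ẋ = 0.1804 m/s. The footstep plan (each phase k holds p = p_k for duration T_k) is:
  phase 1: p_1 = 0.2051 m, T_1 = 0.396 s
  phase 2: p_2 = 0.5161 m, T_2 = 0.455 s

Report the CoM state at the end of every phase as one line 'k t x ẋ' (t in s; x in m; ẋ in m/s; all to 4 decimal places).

1 0.3960 0.1811 0.0452
2 0.8510 -0.1367 -1.6434

phase 1: p=0.2051, T=0.396, ωT=1.161151, cosh=1.753367, sinh=1.440241; start (x,ẋ)=(0.140900, 0.180400) → end (x,ẋ)=(0.181143, 0.045186)
phase 2: p=0.5161, T=0.455, ωT=1.334151, cosh=2.030076, sinh=1.766695; start (x,ẋ)=(0.181143, 0.045186) → end (x,ẋ)=(-0.136663, -1.643448)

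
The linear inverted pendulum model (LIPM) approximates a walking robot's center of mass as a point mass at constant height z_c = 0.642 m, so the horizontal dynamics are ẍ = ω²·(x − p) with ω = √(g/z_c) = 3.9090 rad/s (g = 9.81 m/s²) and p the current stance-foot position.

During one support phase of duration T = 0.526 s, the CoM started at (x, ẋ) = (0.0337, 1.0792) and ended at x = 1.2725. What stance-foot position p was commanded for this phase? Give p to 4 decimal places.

p = -0.0261

ωT = 3.9090·0.526 = 2.056134; cosh(ωT) = 3.971822, sinh(ωT) = 3.843874
x(T) = p + (x₀−p)·cosh(ωT) + (ẋ₀/ω)·sinh(ωT) ⇒ p·(1 − cosh) = x(T) − x₀·cosh − (ẋ₀/ω)·sinh
numerator   = 1.2725 − (0.0337)·3.971822 − (1.0792/3.9090)·3.843874 = 0.077430
denominator = 1 − 3.971822 = -2.971822
p = 0.077430 / -2.971822 = -0.0261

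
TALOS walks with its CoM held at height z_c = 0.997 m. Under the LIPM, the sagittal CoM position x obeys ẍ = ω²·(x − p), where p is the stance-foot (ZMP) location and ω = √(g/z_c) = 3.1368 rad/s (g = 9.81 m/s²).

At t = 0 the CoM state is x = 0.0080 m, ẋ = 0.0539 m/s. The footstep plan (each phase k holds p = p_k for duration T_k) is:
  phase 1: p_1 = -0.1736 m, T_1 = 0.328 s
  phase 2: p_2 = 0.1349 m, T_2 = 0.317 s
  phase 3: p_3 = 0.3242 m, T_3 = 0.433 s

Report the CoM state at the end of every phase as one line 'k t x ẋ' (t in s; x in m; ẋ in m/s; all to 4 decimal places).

phase 1: p=-0.1736, T=0.328, ωT=1.028870, cosh=1.577657, sinh=1.220247; start (x,ẋ)=(0.008000, 0.053900) → end (x,ẋ)=(0.133870, 0.780140)
phase 2: p=0.1349, T=0.317, ωT=0.994366, cosh=1.536484, sinh=1.166525; start (x,ẋ)=(0.133870, 0.780140) → end (x,ẋ)=(0.423439, 1.194905)
phase 3: p=0.3242, T=0.433, ωT=1.358234, cosh=2.073217, sinh=1.816103; start (x,ẋ)=(0.423439, 1.194905) → end (x,ẋ)=(1.221755, 3.042639)

1 0.3280 0.1339 0.7801
2 0.6450 0.4234 1.1949
3 1.0780 1.2218 3.0426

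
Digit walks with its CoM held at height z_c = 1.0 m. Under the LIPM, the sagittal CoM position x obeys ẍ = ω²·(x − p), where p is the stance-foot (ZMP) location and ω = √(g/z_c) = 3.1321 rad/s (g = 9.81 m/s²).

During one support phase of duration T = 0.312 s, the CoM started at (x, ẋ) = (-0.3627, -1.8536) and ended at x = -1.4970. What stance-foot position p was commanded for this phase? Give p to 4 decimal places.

p = 0.5265

ωT = 3.1321·0.312 = 0.977215; cosh(ωT) = 1.516702, sinh(ωT) = 1.140344
x(T) = p + (x₀−p)·cosh(ωT) + (ẋ₀/ω)·sinh(ωT) ⇒ p·(1 − cosh) = x(T) − x₀·cosh − (ẋ₀/ω)·sinh
numerator   = -1.4970 − (-0.3627)·1.516702 − (-1.8536/3.1321)·1.140344 = -0.272028
denominator = 1 − 1.516702 = -0.516702
p = -0.272028 / -0.516702 = 0.5265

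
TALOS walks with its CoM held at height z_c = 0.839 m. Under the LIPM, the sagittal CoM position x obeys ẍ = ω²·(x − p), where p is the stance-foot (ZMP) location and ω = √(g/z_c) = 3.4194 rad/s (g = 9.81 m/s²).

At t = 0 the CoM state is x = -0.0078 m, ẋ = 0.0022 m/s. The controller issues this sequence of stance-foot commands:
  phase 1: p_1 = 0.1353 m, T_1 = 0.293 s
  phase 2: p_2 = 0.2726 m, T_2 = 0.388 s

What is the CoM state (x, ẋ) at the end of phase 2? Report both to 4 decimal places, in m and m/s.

phase 1: p=0.1353, T=0.293, ωT=1.001884, cosh=1.545298, sinh=1.178111; start (x,ẋ)=(-0.007800, 0.002200) → end (x,ẋ)=(-0.085074, -0.573069)
phase 2: p=0.2726, T=0.388, ωT=1.326727, cosh=2.017017, sinh=1.751672; start (x,ẋ)=(-0.085074, -0.573069) → end (x,ẋ)=(-0.742403, -3.298239)

x = -0.7424, ẋ = -3.2982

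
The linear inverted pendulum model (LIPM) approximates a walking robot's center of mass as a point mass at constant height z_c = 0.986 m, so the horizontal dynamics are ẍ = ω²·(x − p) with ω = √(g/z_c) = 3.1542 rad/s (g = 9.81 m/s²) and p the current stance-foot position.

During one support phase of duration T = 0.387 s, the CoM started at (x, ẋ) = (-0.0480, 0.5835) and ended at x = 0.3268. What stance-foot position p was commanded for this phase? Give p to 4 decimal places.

p = -0.1532

ωT = 3.1542·0.387 = 1.220675; cosh(ωT) = 1.842254, sinh(ωT) = 1.547223
x(T) = p + (x₀−p)·cosh(ωT) + (ẋ₀/ω)·sinh(ωT) ⇒ p·(1 − cosh) = x(T) − x₀·cosh − (ẋ₀/ω)·sinh
numerator   = 0.3268 − (-0.0480)·1.842254 − (0.5835/3.1542)·1.547223 = 0.129005
denominator = 1 − 1.842254 = -0.842254
p = 0.129005 / -0.842254 = -0.1532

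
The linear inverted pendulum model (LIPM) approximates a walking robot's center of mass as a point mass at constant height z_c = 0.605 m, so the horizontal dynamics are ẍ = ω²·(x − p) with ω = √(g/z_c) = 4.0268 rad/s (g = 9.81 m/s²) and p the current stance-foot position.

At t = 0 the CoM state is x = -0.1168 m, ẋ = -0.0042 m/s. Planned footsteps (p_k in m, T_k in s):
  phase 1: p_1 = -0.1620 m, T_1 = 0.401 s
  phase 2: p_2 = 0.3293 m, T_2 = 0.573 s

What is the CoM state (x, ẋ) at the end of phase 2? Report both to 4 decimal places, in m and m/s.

phase 1: p=-0.1620, T=0.401, ωT=1.614747, cosh=2.612778, sinh=2.413837; start (x,ẋ)=(-0.116800, -0.004200) → end (x,ẋ)=(-0.046420, 0.428372)
phase 2: p=0.3293, T=0.573, ωT=2.307356, cosh=5.073676, sinh=4.974152; start (x,ẋ)=(-0.046420, 0.428372) → end (x,ẋ)=(-1.047830, -5.352220)

x = -1.0478, ẋ = -5.3522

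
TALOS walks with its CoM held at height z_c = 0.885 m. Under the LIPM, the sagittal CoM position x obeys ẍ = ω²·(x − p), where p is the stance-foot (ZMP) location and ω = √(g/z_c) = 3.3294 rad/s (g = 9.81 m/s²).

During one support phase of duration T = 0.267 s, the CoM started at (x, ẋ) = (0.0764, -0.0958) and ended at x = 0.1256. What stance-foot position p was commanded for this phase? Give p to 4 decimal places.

ωT = 3.3294·0.267 = 0.888950; cosh(ωT) = 1.421830, sinh(ωT) = 1.010743
x(T) = p + (x₀−p)·cosh(ωT) + (ẋ₀/ω)·sinh(ωT) ⇒ p·(1 − cosh) = x(T) − x₀·cosh − (ẋ₀/ω)·sinh
numerator   = 0.1256 − (0.0764)·1.421830 − (-0.0958/3.3294)·1.010743 = 0.046055
denominator = 1 − 1.421830 = -0.421830
p = 0.046055 / -0.421830 = -0.1092

p = -0.1092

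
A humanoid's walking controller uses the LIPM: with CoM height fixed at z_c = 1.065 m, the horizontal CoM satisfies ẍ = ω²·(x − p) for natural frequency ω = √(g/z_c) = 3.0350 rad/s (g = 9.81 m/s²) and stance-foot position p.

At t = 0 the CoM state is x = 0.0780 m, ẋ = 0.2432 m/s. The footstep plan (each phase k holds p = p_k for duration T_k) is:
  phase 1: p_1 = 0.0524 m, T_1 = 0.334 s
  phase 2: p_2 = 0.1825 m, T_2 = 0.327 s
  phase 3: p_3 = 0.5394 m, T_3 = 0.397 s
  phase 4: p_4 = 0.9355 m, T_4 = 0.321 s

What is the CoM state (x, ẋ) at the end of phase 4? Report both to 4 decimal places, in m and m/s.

x = 0.6582, ẋ = -0.2461

phase 1: p=0.0524, T=0.334, ωT=1.013690, cosh=1.559314, sinh=1.196437; start (x,ẋ)=(0.078000, 0.243200) → end (x,ẋ)=(0.188191, 0.472184)
phase 2: p=0.1825, T=0.327, ωT=0.992445, cosh=1.534246, sinh=1.163577; start (x,ẋ)=(0.188191, 0.472184) → end (x,ẋ)=(0.372260, 0.744543)
phase 3: p=0.5394, T=0.397, ωT=1.204895, cosh=1.818066, sinh=1.518343; start (x,ẋ)=(0.372260, 0.744543) → end (x,ẋ)=(0.608007, 0.583420)
phase 4: p=0.9355, T=0.321, ωT=0.974235, cosh=1.513310, sinh=1.135829; start (x,ẋ)=(0.608007, 0.583420) → end (x,ẋ)=(0.658243, -0.246052)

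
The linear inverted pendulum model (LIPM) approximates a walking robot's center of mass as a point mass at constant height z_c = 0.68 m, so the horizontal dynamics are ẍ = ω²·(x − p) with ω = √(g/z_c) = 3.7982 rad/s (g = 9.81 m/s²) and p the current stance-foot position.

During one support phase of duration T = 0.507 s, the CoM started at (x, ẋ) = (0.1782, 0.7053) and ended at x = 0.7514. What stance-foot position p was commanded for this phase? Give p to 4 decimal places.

p = 0.1982

ωT = 3.7982·0.507 = 1.925687; cosh(ωT) = 3.502819, sinh(ωT) = 3.357043
x(T) = p + (x₀−p)·cosh(ωT) + (ẋ₀/ω)·sinh(ωT) ⇒ p·(1 − cosh) = x(T) − x₀·cosh − (ẋ₀/ω)·sinh
numerator   = 0.7514 − (0.1782)·3.502819 − (0.7053/3.7982)·3.357043 = -0.496183
denominator = 1 − 3.502819 = -2.502819
p = -0.496183 / -2.502819 = 0.1982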